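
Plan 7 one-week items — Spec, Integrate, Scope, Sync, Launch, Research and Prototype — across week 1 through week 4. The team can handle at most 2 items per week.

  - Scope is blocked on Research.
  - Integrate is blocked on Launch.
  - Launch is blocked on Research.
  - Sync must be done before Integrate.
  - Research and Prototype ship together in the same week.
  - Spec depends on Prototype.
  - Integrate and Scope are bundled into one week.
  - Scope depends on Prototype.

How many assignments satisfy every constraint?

8

Splitting on Spec: it can be week 2 (3), week 3 (4), week 4 (1). Listing each branch's schedules as (Integrate, Scope, Sync, Launch, Research, Prototype) by week number:
Spec=week 2: (4,4,2,3,1,1) (4,4,3,2,1,1) (4,4,3,3,1,1) — 3.
Spec=week 3: (4,4,1,3,2,2) (4,4,2,2,1,1) (4,4,2,3,1,1) (4,4,3,2,1,1) — 4.
Spec=week 4: (3,3,2,2,1,1) — 1.
Summing: 3 + 4 + 1 = 8.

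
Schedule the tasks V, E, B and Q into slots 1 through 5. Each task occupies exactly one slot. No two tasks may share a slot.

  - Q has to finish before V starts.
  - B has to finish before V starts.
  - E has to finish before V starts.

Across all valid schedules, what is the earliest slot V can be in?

4

Precedence pushes V to at least 2.
V at 4 is achievable: V in 4; B in 2; E in 1; Q in 3.
Nothing earlier works — the capacity limit rule out every slot before 4.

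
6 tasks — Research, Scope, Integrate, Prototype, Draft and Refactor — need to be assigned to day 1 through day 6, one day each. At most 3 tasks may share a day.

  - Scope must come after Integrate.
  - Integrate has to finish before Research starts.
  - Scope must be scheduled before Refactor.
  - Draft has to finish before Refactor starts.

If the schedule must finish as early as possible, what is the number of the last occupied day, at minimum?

The precedence chain requires at least 3 distinct days.
With at most 3 per day and 6 tasks, at least 2 days are needed.
3 works (last occupied day: day 3): for example Scope=day 2, Draft=day 1, Integrate=day 1, Prototype=day 1, Refactor=day 3, Research=day 2.

3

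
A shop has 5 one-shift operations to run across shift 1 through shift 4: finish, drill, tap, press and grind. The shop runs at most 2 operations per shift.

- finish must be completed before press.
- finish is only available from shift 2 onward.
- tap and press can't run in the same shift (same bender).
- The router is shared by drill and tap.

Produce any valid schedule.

grind in shift 1, tap in shift 2, drill in shift 1, press in shift 3, finish in shift 2

Checking: finish(shift 2) before press(shift 3); tap(shift 2) != press(shift 3); drill(shift 1) != tap(shift 2); finish=shift 2 in [shift 2,shift 4]; max 2 per shift (cap 2).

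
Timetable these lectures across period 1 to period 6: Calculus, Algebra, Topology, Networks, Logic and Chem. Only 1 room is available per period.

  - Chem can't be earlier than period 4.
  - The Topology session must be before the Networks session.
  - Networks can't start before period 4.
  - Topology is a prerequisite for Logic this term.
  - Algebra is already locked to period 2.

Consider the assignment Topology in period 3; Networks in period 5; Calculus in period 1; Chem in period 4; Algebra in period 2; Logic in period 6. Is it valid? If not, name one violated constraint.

Algebra is already locked to period 2 — holds.
Topology is a prerequisite for Logic this term — holds.
The Topology session must be before the Networks session — holds.
Only 1 room is available per period — holds.
Networks can't start before period 4 — holds.
Chem can't be earlier than period 4 — holds.

Yes, all constraints hold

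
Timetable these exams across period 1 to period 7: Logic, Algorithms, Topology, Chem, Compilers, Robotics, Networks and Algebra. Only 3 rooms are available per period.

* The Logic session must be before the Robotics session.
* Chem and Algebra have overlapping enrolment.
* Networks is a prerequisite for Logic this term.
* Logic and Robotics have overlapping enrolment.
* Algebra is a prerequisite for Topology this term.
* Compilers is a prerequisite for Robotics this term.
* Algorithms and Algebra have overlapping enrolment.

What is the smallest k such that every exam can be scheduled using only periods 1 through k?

The precedence chain requires at least 3 distinct periods.
With at most 3 per period and 8 exams, at least 3 periods are needed.
3 works (last occupied period: period 3): for example Compilers=period 1; Chem=period 3; Robotics=period 3; Topology=period 2; Algebra=period 1; Logic=period 2; Networks=period 1; Algorithms=period 2.

3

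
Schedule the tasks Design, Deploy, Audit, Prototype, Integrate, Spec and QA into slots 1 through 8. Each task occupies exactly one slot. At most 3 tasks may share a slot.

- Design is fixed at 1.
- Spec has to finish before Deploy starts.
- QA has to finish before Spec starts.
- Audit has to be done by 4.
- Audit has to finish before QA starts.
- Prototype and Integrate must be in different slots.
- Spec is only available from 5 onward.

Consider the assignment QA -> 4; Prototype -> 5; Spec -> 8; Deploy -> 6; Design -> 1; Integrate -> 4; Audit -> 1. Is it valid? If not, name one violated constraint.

Audit has to finish before QA starts — holds.
Audit has to be done by 4 — holds.
Spec has to finish before Deploy starts — violated.
Spec is only available from 5 onward — holds.
Design is fixed at 1 — holds.
At most 3 tasks may share a slot — holds.
Prototype and Integrate must be in different slots — holds.
QA has to finish before Spec starts — holds.

No — it violates: Spec has to finish before Deploy starts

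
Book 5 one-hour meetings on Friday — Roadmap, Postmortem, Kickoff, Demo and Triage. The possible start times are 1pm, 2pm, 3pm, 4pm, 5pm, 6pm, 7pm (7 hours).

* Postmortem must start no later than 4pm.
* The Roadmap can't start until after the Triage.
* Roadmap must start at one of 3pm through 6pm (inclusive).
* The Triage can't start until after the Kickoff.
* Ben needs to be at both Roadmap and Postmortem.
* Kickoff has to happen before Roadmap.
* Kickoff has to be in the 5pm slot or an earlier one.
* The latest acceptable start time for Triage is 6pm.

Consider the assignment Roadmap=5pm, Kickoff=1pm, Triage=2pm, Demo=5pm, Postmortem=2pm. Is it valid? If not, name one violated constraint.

The latest acceptable start time for Triage is 6pm — holds.
The Triage can't start until after the Kickoff — holds.
Kickoff has to be in the 5pm slot or an earlier one — holds.
Ben needs to be at both Roadmap and Postmortem — holds.
Kickoff has to happen before Roadmap — holds.
Roadmap must start at one of 3pm through 6pm (inclusive) — holds.
The Roadmap can't start until after the Triage — holds.
Postmortem must start no later than 4pm — holds.

Yes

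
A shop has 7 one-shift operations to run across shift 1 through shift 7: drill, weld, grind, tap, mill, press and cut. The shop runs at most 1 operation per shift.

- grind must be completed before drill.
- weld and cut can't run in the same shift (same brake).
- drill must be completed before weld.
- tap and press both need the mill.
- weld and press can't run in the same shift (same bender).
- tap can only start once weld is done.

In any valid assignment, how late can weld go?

Precedence pushes weld to at least shift 3; downstream work caps weld at shift 6.
weld at shift 6 is achievable: weld -> shift 6, grind -> shift 1, press -> shift 4, tap -> shift 7, cut -> shift 5, drill -> shift 2, mill -> shift 3.

shift 6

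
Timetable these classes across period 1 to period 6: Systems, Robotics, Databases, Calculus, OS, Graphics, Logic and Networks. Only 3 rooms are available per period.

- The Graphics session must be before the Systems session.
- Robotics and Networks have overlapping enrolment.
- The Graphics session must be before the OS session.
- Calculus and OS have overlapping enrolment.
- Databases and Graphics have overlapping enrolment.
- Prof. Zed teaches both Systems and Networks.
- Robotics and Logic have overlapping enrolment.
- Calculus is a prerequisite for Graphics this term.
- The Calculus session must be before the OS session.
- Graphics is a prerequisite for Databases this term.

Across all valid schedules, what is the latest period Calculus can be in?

Downstream work caps Calculus at period 4.
Calculus at period 4 is achievable: Robotics -> period 1; Networks -> period 2; Graphics -> period 5; Logic -> period 2; Systems -> period 6; OS -> period 6; Databases -> period 6; Calculus -> period 4.

period 4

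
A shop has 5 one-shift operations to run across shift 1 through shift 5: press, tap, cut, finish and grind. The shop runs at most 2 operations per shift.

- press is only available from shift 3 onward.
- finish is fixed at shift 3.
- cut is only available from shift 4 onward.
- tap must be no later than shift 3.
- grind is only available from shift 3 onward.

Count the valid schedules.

34

Splitting on press: it can be shift 3 (8), shift 4 (13), shift 5 (13). Listing each branch's schedules as (tap, cut, finish, grind) by shift number:
press=shift 3: (1,4,3,4) (1,4,3,5) (1,5,3,4) (1,5,3,5) (2,4,3,4) (2,4,3,5) (2,5,3,4) (2,5,3,5) — 8.
press=shift 4: (1,4,3,3) (1,4,3,5) (1,5,3,3) (1,5,3,4) (1,5,3,5) (2,4,3,3) (2,4,3,5) (2,5,3,3) (2,5,3,4) (2,5,3,5) (3,4,3,5) (3,5,3,4) (3,5,3,5) — 13.
press=shift 5: (1,4,3,3) (1,4,3,4) (1,4,3,5) (1,5,3,3) (1,5,3,4) (2,4,3,3) (2,4,3,4) (2,4,3,5) (2,5,3,3) (2,5,3,4) (3,4,3,4) (3,4,3,5) (3,5,3,4) — 13.
Summing: 8 + 13 + 13 = 34.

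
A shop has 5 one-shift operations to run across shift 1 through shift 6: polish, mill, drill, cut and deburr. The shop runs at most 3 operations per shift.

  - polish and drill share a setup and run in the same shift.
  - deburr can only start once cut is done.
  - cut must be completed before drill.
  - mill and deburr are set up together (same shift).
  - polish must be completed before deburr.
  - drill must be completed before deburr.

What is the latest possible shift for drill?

Precedence pushes drill to at least shift 2; downstream work caps drill at shift 5.
drill at shift 5 is achievable: mill -> shift 6, deburr -> shift 6, cut -> shift 1, polish -> shift 5, drill -> shift 5.

shift 5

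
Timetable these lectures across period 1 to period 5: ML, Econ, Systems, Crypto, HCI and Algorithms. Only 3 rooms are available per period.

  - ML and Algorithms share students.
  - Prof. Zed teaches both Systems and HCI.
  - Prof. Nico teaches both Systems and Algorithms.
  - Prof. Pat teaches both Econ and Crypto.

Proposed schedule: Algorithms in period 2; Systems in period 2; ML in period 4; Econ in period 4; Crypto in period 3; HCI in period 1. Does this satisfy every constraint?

Prof. Pat teaches both Econ and Crypto — holds.
Prof. Zed teaches both Systems and HCI — holds.
Prof. Nico teaches both Systems and Algorithms — violated.
ML and Algorithms share students — holds.
Only 3 rooms are available per period — holds.

Invalid. Prof. Nico teaches both Systems and Algorithms.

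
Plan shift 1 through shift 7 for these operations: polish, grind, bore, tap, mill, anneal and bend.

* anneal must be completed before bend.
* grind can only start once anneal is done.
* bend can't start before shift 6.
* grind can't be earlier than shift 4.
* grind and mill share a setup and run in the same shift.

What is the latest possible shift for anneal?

Downstream work caps anneal at shift 6.
anneal at shift 6 is achievable: anneal -> shift 6; mill -> shift 7; polish -> shift 1; grind -> shift 7; bend -> shift 7; bore -> shift 1; tap -> shift 1.

shift 6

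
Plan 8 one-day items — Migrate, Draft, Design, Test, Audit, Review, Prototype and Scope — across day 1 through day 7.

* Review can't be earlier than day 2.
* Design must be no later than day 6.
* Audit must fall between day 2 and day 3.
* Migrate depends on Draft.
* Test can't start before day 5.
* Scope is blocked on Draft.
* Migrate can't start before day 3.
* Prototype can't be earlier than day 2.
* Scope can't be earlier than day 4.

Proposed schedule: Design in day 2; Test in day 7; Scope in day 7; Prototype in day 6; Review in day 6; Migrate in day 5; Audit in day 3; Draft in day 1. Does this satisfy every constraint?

Valid

Test can't start before day 5 — holds.
Migrate can't start before day 3 — holds.
Review can't be earlier than day 2 — holds.
Migrate depends on Draft — holds.
Audit must fall between day 2 and day 3 — holds.
Scope can't be earlier than day 4 — holds.
Prototype can't be earlier than day 2 — holds.
Design must be no later than day 6 — holds.
Scope is blocked on Draft — holds.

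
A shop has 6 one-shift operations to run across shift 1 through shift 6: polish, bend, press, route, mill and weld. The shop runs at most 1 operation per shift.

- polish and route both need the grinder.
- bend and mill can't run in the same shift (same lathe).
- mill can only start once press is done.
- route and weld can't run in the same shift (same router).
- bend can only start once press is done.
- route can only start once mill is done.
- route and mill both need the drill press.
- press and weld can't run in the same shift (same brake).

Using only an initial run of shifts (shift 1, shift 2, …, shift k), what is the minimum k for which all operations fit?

The precedence chain requires at least 3 distinct shifts.
With at most 1 per shift and 6 operations, at least 6 shifts are needed.
6 works (last occupied shift: shift 6): for example press=shift 1; polish=shift 5; route=shift 4; bend=shift 3; mill=shift 2; weld=shift 6.

6 shifts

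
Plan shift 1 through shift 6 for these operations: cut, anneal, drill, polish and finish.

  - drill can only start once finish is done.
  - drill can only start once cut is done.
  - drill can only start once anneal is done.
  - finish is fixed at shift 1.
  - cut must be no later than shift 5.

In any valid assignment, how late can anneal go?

Downstream work caps anneal at shift 5.
anneal at shift 5 is achievable: drill in shift 6; finish in shift 1; cut in shift 1; anneal in shift 5; polish in shift 1.

shift 5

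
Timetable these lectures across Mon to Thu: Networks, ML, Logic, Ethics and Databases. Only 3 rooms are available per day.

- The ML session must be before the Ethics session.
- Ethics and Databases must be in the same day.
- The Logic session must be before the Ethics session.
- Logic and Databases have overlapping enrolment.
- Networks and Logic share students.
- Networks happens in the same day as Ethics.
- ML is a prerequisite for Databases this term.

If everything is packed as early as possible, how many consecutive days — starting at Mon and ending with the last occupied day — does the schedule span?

2 days

The precedence chain requires at least 2 distinct days.
With at most 3 per day and 5 lectures, at least 2 days are needed.
2 works (last occupied day: Tue): for example Databases -> Tue; Logic -> Mon; Ethics -> Tue; ML -> Mon; Networks -> Tue.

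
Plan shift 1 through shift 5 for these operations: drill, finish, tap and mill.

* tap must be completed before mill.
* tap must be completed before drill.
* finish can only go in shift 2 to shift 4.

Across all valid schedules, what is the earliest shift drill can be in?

shift 2

Precedence pushes drill to at least shift 2.
drill at shift 2 is achievable: finish -> shift 2; mill -> shift 2; tap -> shift 1; drill -> shift 2.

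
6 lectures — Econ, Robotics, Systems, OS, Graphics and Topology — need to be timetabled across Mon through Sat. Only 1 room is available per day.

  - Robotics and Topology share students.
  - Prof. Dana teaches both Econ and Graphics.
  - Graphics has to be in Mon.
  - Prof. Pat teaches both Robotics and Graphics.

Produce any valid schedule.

Econ in Tue; Graphics in Mon; OS in Fri; Systems in Thu; Robotics in Wed; Topology in Sat

Checking: Robotics(Wed) != Graphics(Mon); Robotics(Wed) != Topology(Sat); Econ(Tue) != Graphics(Mon); Graphics=Mon in [Mon,Mon]; max 1 per day (cap 1).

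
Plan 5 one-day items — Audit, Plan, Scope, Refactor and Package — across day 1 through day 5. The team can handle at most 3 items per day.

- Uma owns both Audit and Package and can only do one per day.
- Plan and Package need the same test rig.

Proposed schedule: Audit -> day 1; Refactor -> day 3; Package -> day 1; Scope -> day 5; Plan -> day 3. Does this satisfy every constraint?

The team can handle at most 3 items per day — holds.
Uma owns both Audit and Package and can only do one per day — violated.
Plan and Package need the same test rig — holds.

No — it violates: Uma owns both Audit and Package and can only do one per day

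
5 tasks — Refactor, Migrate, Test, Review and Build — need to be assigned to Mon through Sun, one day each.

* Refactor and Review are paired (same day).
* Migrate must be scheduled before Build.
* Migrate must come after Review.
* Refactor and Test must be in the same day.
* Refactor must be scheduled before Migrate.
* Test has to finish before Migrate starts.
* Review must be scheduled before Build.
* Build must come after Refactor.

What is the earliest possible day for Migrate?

Precedence pushes Migrate to at least Tue; downstream work caps Migrate at Sat.
Migrate at Tue is achievable: Test in Mon; Migrate in Tue; Build in Wed; Refactor in Mon; Review in Mon.

Tue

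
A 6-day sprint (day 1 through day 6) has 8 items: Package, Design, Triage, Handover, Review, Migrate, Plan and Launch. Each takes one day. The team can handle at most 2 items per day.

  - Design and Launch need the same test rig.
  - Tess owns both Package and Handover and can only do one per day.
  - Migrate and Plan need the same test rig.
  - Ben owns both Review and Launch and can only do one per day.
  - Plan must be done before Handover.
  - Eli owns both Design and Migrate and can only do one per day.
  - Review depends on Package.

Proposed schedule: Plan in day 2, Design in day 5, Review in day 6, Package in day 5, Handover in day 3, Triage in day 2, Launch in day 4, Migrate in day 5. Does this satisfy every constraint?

Invalid. Eli owns both Design and Migrate and can only do one per day.

Eli owns both Design and Migrate and can only do one per day — violated.
Ben owns both Review and Launch and can only do one per day — holds.
The team can handle at most 2 items per day — violated.
Design and Launch need the same test rig — holds.
Plan must be done before Handover — holds.
Tess owns both Package and Handover and can only do one per day — holds.
Migrate and Plan need the same test rig — holds.
Review depends on Package — holds.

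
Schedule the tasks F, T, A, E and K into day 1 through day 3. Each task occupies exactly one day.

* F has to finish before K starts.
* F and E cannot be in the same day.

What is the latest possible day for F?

Downstream work caps F at day 2.
F at day 2 is achievable: T -> day 1; F -> day 2; E -> day 1; K -> day 3; A -> day 1.

day 2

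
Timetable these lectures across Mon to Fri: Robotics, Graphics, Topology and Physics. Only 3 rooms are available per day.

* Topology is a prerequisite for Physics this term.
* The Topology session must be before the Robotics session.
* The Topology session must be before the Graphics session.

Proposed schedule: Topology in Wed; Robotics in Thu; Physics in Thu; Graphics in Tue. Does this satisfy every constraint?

Only 3 rooms are available per day — holds.
The Topology session must be before the Robotics session — holds.
The Topology session must be before the Graphics session — violated.
Topology is a prerequisite for Physics this term — holds.

No. The Topology session must be before the Graphics session is not satisfied.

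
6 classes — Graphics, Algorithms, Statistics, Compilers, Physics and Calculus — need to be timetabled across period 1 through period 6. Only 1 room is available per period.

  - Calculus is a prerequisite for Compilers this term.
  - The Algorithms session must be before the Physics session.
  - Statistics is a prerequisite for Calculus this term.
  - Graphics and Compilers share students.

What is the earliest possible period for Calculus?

Precedence pushes Calculus to at least period 2; downstream work caps Calculus at period 5.
Calculus at period 2 is achievable: Calculus in period 2, Compilers in period 4, Physics in period 5, Statistics in period 1, Algorithms in period 3, Graphics in period 6.

period 2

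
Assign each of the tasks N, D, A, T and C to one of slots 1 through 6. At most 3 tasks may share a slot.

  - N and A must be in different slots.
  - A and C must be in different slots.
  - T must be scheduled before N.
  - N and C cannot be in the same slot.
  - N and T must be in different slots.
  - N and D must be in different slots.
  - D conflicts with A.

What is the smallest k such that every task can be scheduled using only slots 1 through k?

3

The precedence chain requires at least 2 distinct slots.
With at most 3 per slot and 5 tasks, at least 2 slots are needed.
Could 2 slots be enough, i.e. nothing placed later than 2? No: N must come after T (at 1 or later) → {2}; C can't share with N (2) → {1}; A can't share with N (2) → {1}; C can't share with A (1) → nothing is left.
So 2 slots is not enough.
3 works (last occupied slot: 3): for example D=1, A=3, T=1, C=1, N=2.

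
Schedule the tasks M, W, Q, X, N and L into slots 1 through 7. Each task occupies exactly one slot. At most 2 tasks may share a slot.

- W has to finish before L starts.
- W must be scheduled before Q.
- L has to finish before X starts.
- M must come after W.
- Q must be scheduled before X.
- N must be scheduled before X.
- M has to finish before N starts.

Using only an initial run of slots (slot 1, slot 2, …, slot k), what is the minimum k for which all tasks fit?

4 slots

The precedence chain requires at least 4 distinct slots.
With at most 2 per slot and 6 tasks, at least 3 slots are needed.
4 works (last occupied slot: 4): for example W in 1; X in 4; L in 3; M in 2; Q in 2; N in 3.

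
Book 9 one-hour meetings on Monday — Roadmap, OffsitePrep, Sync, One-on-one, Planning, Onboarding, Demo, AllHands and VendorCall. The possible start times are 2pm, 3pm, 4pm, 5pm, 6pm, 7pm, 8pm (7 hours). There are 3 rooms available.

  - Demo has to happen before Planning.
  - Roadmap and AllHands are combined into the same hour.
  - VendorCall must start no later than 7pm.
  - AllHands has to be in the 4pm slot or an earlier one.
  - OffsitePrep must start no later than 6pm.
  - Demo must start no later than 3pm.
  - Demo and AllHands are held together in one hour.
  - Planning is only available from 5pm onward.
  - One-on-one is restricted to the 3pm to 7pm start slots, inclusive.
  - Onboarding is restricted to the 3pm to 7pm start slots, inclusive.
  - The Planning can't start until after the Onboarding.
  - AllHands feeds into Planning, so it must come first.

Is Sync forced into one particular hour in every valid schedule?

No

Sync can be 2pm (e.g. Planning -> 5pm, One-on-one -> 4pm, Demo -> 3pm, AllHands -> 3pm, Onboarding -> 4pm, Sync -> 2pm, OffsitePrep -> 2pm, Roadmap -> 3pm, VendorCall -> 2pm) or 3pm (e.g. Sync in 3pm; OffsitePrep in 3pm; One-on-one in 4pm; Roadmap in 2pm; Planning in 5pm; AllHands in 2pm; Demo in 2pm; Onboarding in 3pm; VendorCall in 4pm).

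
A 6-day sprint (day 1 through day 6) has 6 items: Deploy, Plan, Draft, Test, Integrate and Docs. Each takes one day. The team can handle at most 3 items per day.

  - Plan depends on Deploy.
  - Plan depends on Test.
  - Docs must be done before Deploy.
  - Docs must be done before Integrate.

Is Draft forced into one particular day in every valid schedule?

No

Draft can be day 1 (e.g. Deploy -> day 2; Plan -> day 3; Integrate -> day 2; Test -> day 1; Draft -> day 1; Docs -> day 1) or day 2 (e.g. Integrate=day 2, Docs=day 1, Deploy=day 2, Draft=day 2, Plan=day 3, Test=day 1).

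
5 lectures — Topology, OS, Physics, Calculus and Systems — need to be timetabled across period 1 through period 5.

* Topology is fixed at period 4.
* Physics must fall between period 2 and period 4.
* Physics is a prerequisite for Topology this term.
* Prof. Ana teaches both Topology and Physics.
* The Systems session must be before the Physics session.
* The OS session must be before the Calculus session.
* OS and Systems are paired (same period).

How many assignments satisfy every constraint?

11

Splitting on OS: it can be period 1 (8), period 2 (3). Listing each branch's schedules as (Topology, Physics, Calculus, Systems) by period number:
OS=period 1: (4,2,2,1) (4,2,3,1) (4,2,4,1) (4,2,5,1) (4,3,2,1) (4,3,3,1) (4,3,4,1) (4,3,5,1) — 8.
OS=period 2: (4,3,3,2) (4,3,4,2) (4,3,5,2) — 3.
Summing: 8 + 3 = 11.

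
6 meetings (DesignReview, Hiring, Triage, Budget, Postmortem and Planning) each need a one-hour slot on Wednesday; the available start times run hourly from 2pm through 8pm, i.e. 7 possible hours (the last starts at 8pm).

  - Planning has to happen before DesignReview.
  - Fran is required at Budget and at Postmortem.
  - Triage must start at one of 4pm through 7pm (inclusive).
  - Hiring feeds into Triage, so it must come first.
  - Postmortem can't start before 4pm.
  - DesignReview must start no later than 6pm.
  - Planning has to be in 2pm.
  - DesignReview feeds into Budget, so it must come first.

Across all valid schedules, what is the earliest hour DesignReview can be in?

3pm

Precedence pushes DesignReview to at least 3pm; DesignReview's own window allows nothing later than 6pm.
DesignReview at 3pm is achievable: Triage -> 4pm; Planning -> 2pm; Budget -> 5pm; Hiring -> 2pm; DesignReview -> 3pm; Postmortem -> 4pm.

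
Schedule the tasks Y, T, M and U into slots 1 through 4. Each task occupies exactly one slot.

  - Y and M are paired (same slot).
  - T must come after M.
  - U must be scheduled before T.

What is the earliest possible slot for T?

2

Precedence pushes T to at least 2.
T at 2 is achievable: U -> 1, M -> 1, Y -> 1, T -> 2.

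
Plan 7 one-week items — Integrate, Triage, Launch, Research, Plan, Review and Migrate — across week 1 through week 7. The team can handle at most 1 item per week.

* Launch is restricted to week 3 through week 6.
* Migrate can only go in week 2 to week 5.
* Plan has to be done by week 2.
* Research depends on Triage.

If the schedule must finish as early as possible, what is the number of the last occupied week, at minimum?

The precedence chain requires at least 2 distinct weeks.
With at most 1 per week and 7 tasks, at least 7 weeks are needed.
Launch can't be placed before week 3, so the schedule must run through at least week 3.
7 works (last occupied week: week 7): for example Migrate=week 2, Review=week 7, Triage=week 4, Integrate=week 6, Plan=week 1, Launch=week 3, Research=week 5.

week 7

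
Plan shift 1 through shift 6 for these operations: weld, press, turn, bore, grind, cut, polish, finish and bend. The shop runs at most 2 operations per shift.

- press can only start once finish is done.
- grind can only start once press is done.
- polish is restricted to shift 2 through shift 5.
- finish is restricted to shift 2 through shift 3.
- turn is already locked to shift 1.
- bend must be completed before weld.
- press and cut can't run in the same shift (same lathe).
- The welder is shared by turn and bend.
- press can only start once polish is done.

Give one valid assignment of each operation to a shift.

bend -> shift 3; bore -> shift 1; turn -> shift 1; grind -> shift 4; weld -> shift 4; press -> shift 3; finish -> shift 2; polish -> shift 2; cut -> shift 5

Checking: bend(shift 3) before weld(shift 4); press(shift 3) before grind(shift 4); finish(shift 2) before press(shift 3); polish(shift 2) before press(shift 3); press(shift 3) != cut(shift 5); turn(shift 1) != bend(shift 3); turn=shift 1 in [shift 1,shift 1]; finish=shift 2 in [shift 2,shift 3]; polish=shift 2 in [shift 2,shift 5]; max 2 per shift (cap 2).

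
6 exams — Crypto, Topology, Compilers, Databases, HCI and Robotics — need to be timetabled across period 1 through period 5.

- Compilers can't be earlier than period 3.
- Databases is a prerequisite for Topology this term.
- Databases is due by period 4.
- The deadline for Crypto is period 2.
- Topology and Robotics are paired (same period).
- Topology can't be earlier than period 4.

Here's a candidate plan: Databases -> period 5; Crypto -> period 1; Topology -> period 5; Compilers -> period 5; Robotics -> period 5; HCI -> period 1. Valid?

The deadline for Crypto is period 2 — holds.
Databases is a prerequisite for Topology this term — violated.
Topology and Robotics are paired (same period) — holds.
Topology can't be earlier than period 4 — holds.
Compilers can't be earlier than period 3 — holds.
Databases is due by period 4 — violated.

Invalid. Databases is due by period 4.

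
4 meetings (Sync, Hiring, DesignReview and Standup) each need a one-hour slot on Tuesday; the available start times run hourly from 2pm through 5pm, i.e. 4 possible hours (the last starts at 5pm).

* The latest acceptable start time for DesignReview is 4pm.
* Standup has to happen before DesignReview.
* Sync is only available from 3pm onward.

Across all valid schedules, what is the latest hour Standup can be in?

3pm

Downstream work caps Standup at 3pm.
Standup at 3pm is achievable: Hiring=2pm; DesignReview=4pm; Standup=3pm; Sync=3pm.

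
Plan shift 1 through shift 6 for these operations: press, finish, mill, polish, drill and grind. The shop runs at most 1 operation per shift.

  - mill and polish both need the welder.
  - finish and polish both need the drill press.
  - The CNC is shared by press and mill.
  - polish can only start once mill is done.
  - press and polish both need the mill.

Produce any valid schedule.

polish in shift 2, press in shift 3, grind in shift 6, finish in shift 4, drill in shift 5, mill in shift 1

Checking: mill(shift 1) before polish(shift 2); press(shift 3) != polish(shift 2); press(shift 3) != mill(shift 1); finish(shift 4) != polish(shift 2); mill(shift 1) != polish(shift 2); max 1 per shift (cap 1).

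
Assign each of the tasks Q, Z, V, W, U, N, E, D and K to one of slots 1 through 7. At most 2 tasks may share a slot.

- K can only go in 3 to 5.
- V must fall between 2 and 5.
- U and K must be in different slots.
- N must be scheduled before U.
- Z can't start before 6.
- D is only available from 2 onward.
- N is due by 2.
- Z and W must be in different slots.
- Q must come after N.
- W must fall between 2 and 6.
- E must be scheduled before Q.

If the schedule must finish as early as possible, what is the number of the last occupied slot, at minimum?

6

The precedence chain requires at least 2 distinct slots.
With at most 2 per slot and 9 tasks, at least 5 slots are needed.
Z can't be placed before 6, so the schedule must run through at least slot 6.
6 works (last occupied slot: 6): for example E in 1, W in 2, V in 2, Q in 4, N in 1, Z in 6, D in 3, K in 3, U in 4.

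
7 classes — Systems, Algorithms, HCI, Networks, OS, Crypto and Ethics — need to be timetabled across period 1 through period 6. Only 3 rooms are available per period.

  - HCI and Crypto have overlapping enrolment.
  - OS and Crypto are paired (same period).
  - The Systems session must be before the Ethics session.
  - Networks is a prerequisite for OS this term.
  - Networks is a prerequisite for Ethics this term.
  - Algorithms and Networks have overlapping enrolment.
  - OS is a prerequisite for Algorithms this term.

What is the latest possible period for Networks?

period 4

Downstream work caps Networks at period 4.
Networks at period 4 is achievable: Algorithms in period 6, HCI in period 1, Ethics in period 5, Crypto in period 5, OS in period 5, Networks in period 4, Systems in period 1.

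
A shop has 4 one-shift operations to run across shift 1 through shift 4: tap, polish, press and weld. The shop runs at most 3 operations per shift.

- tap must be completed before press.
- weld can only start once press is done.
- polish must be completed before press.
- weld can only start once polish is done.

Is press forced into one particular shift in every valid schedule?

No

press can be shift 2 (e.g. press -> shift 2; tap -> shift 1; polish -> shift 1; weld -> shift 3) or shift 3 (e.g. press=shift 3; tap=shift 1; weld=shift 4; polish=shift 1).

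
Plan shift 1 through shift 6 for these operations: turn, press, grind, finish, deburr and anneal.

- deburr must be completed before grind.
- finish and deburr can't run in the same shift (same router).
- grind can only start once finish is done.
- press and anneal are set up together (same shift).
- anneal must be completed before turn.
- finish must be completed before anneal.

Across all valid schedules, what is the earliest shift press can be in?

shift 2

Press must be in the same shift as anneal, which can't be before shift 2, so press is at least shift 2; press must be in the same shift as anneal, which can't be after shift 5, so press is at most shift 5.
press at shift 2 is achievable: turn=shift 3, press=shift 2, grind=shift 3, anneal=shift 2, deburr=shift 2, finish=shift 1.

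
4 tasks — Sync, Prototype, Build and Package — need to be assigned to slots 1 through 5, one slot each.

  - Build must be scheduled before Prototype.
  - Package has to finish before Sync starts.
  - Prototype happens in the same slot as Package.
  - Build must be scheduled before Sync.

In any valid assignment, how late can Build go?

Downstream work caps Build at 3.
Build at 3 is achievable: Sync -> 5; Build -> 3; Package -> 4; Prototype -> 4.

3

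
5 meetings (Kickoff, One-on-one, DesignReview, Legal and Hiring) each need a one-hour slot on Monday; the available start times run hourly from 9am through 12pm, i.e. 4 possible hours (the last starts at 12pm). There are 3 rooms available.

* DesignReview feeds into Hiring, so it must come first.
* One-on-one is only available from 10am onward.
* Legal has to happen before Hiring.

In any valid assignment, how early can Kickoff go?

Kickoff at 9am is achievable: Hiring -> 10am; Legal -> 9am; Kickoff -> 9am; One-on-one -> 10am; DesignReview -> 9am.

9am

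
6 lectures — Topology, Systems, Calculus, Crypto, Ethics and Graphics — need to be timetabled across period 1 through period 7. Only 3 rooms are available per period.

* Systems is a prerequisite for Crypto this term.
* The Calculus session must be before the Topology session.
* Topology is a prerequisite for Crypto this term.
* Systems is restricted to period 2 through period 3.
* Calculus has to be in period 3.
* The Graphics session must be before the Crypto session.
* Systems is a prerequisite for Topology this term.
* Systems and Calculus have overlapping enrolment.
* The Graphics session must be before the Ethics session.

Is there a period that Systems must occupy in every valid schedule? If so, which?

period 2

Systems's window is period 2–period 3.
Calculus is fixed at period 3, and Systems can't share a period with Calculus.
So Systems must be period 2.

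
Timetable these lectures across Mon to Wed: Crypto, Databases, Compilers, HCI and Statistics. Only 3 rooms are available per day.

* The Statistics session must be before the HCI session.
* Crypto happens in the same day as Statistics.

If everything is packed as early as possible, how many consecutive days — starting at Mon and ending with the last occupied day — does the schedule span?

2

The precedence chain requires at least 2 distinct days.
With at most 3 per day and 5 lectures, at least 2 days are needed.
2 works (last occupied day: Tue): for example HCI -> Tue, Statistics -> Mon, Compilers -> Tue, Databases -> Mon, Crypto -> Mon.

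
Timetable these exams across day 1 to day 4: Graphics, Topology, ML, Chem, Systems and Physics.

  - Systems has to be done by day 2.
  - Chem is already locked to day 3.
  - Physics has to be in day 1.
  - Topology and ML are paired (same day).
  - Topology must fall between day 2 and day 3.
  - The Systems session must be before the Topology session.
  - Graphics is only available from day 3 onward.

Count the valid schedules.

Splitting on Graphics: it can be day 3 (3), day 4 (3). Listing each branch's schedules as (Topology, ML, Chem, Systems, Physics) by day number:
Graphics=day 3: (2,2,3,1,1) (3,3,3,1,1) (3,3,3,2,1) — 3.
Graphics=day 4: (2,2,3,1,1) (3,3,3,1,1) (3,3,3,2,1) — 3.
Summing: 3 + 3 = 6.

6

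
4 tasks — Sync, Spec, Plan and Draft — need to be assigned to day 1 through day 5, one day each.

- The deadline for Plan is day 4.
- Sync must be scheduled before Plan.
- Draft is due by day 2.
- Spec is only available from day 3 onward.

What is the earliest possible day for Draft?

Draft's own window allows nothing later than day 2.
Draft at day 1 is achievable: Draft -> day 1; Spec -> day 3; Sync -> day 1; Plan -> day 2.

day 1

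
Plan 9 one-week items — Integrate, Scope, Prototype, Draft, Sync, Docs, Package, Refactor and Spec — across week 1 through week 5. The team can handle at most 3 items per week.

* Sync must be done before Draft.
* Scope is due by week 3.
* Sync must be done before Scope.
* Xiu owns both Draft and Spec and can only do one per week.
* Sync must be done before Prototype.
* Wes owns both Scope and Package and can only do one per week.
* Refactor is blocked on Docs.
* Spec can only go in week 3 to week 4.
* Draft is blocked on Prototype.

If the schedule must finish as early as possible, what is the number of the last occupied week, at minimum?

The precedence chain requires at least 3 distinct weeks.
With at most 3 per week and 9 work items, at least 3 weeks are needed.
Could 3 weeks be enough, i.e. nothing placed later than week 3? No: Scope's window within 3 weeks is {week 1, week 2, week 3}; Spec's window within 3 weeks is {week 3}; Draft must come after Prototype (at week 1 or later) → {week 2, week 3}; Prototype must come before Draft (at week 3 or earlier) → {week 1, week 2}; Scope must come after Sync (at week 1 or later) → {week 2, week 3}; Sync must come before Scope (at week 3 or earlier) → {week 1, week 2}; Prototype must come after Sync (at week 1 or later) → {week 2}; Draft can't share with Spec (week 3) → {week 2}; Draft must come after Prototype (at week 2 or later) → nothing is left.
So 3 weeks is not enough.
4 works (last occupied week: week 4): for example Draft=week 4, Refactor=week 2, Prototype=week 2, Sync=week 1, Integrate=week 1, Package=week 3, Docs=week 1, Spec=week 3, Scope=week 2.

week 4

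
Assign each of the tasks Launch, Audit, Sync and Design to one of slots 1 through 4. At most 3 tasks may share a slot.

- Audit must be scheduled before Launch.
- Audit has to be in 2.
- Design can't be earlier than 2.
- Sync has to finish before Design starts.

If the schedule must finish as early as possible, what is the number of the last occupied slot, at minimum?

3

The precedence chain requires at least 2 distinct slots.
With at most 3 per slot and 4 tasks, at least 2 slots are needed.
Propagating the time windows through the other constraints, Launch can't land before 3, so the schedule must run through at least slot 3.
3 works (last occupied slot: 3): for example Audit=2; Design=2; Launch=3; Sync=1.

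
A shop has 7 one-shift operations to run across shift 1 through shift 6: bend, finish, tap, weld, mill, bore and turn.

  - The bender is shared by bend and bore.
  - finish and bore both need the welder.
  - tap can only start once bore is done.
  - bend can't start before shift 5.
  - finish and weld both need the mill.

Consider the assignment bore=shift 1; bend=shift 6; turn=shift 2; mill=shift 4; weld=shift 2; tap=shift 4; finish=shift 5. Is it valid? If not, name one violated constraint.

Valid

tap can only start once bore is done — holds.
bend can't start before shift 5 — holds.
finish and weld both need the mill — holds.
The bender is shared by bend and bore — holds.
finish and bore both need the welder — holds.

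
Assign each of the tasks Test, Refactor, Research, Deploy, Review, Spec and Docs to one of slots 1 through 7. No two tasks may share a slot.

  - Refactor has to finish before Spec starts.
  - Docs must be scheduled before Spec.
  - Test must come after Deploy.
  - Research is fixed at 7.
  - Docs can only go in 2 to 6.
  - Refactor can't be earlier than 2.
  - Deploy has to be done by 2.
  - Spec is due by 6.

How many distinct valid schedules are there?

48

Splitting on Test: it can be 2 (8), 3 (10), 4 (10), 5 (10), 6 (10). Listing each branch's schedules as (Refactor, Research, Deploy, Review, Spec, Docs):
Test=2: (3,7,1,4,6,5) (3,7,1,5,6,4) (3,7,1,6,5,4) (4,7,1,3,6,5) (4,7,1,5,6,3) (4,7,1,6,5,3) (5,7,1,3,6,4) (5,7,1,4,6,3) — 8.
Test=3: (2,7,1,4,6,5) (2,7,1,5,6,4) (2,7,1,6,5,4) (4,7,1,2,6,5) (4,7,1,5,6,2) (4,7,1,6,5,2) (4,7,2,1,6,5) (5,7,1,2,6,4) (5,7,1,4,6,2) (5,7,2,1,6,4) — 10.
Test=4: (2,7,1,3,6,5) (2,7,1,5,6,3) (2,7,1,6,5,3) (3,7,1,2,6,5) (3,7,1,5,6,2) (3,7,1,6,5,2) (3,7,2,1,6,5) (5,7,1,2,6,3) (5,7,1,3,6,2) (5,7,2,1,6,3) — 10.
Test=5: (2,7,1,3,6,4) (2,7,1,4,6,3) (2,7,1,6,4,3) (3,7,1,2,6,4) (3,7,1,4,6,2) (3,7,1,6,4,2) (3,7,2,1,6,4) (4,7,1,2,6,3) (4,7,1,3,6,2) (4,7,2,1,6,3) — 10.
Test=6: (2,7,1,3,5,4) (2,7,1,4,5,3) (2,7,1,5,4,3) (3,7,1,2,5,4) (3,7,1,4,5,2) (3,7,1,5,4,2) (3,7,2,1,5,4) (4,7,1,2,5,3) (4,7,1,3,5,2) (4,7,2,1,5,3) — 10.
Summing: 8 + 10 + 10 + 10 + 10 = 48.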